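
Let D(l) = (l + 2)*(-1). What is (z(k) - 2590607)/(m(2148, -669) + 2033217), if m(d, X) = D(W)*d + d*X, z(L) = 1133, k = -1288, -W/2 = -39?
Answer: -863158/141455 ≈ -6.1020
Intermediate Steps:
W = 78 (W = -2*(-39) = 78)
D(l) = -2 - l (D(l) = (2 + l)*(-1) = -2 - l)
m(d, X) = -80*d + X*d (m(d, X) = (-2 - 1*78)*d + d*X = (-2 - 78)*d + X*d = -80*d + X*d)
(z(k) - 2590607)/(m(2148, -669) + 2033217) = (1133 - 2590607)/(2148*(-80 - 669) + 2033217) = -2589474/(2148*(-749) + 2033217) = -2589474/(-1608852 + 2033217) = -2589474/424365 = -2589474*1/424365 = -863158/141455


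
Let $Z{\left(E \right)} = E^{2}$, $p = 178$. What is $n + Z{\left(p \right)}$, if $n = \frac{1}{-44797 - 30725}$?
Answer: $\frac{2392839047}{75522} \approx 31684.0$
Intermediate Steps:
$n = - \frac{1}{75522}$ ($n = \frac{1}{-75522} = - \frac{1}{75522} \approx -1.3241 \cdot 10^{-5}$)
$n + Z{\left(p \right)} = - \frac{1}{75522} + 178^{2} = - \frac{1}{75522} + 31684 = \frac{2392839047}{75522}$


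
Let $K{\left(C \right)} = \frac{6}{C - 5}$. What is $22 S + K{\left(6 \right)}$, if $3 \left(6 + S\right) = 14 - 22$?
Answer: $- \frac{554}{3} \approx -184.67$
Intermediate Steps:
$S = - \frac{26}{3}$ ($S = -6 + \frac{14 - 22}{3} = -6 + \frac{1}{3} \left(-8\right) = -6 - \frac{8}{3} = - \frac{26}{3} \approx -8.6667$)
$K{\left(C \right)} = \frac{6}{-5 + C}$
$22 S + K{\left(6 \right)} = 22 \left(- \frac{26}{3}\right) + \frac{6}{-5 + 6} = - \frac{572}{3} + \frac{6}{1} = - \frac{572}{3} + 6 \cdot 1 = - \frac{572}{3} + 6 = - \frac{554}{3}$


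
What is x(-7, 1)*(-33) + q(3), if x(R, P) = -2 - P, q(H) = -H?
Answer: 96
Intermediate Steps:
x(-7, 1)*(-33) + q(3) = (-2 - 1*1)*(-33) - 1*3 = (-2 - 1)*(-33) - 3 = -3*(-33) - 3 = 99 - 3 = 96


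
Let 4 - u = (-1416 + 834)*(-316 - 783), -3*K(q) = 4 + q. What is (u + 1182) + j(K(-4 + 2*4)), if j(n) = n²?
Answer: -5745824/9 ≈ -6.3843e+5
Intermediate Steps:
K(q) = -4/3 - q/3 (K(q) = -(4 + q)/3 = -4/3 - q/3)
u = -639614 (u = 4 - (-1416 + 834)*(-316 - 783) = 4 - (-582)*(-1099) = 4 - 1*639618 = 4 - 639618 = -639614)
(u + 1182) + j(K(-4 + 2*4)) = (-639614 + 1182) + (-4/3 - (-4 + 2*4)/3)² = -638432 + (-4/3 - (-4 + 8)/3)² = -638432 + (-4/3 - ⅓*4)² = -638432 + (-4/3 - 4/3)² = -638432 + (-8/3)² = -638432 + 64/9 = -5745824/9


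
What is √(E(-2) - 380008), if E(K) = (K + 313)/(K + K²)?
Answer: I*√1519410/2 ≈ 616.32*I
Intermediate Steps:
E(K) = (313 + K)/(K + K²)
√(E(-2) - 380008) = √((313 - 2)/((-2)*(1 - 2)) - 380008) = √(-½*311/(-1) - 380008) = √(-½*(-1)*311 - 380008) = √(311/2 - 380008) = √(-759705/2) = I*√1519410/2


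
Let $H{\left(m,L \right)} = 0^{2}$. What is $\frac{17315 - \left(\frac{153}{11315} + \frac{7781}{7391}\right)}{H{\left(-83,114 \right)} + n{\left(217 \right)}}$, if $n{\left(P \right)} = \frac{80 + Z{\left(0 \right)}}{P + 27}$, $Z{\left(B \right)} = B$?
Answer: $\frac{88324938967357}{1672583300} \approx 52808.0$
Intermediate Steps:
$H{\left(m,L \right)} = 0$
$n{\left(P \right)} = \frac{80}{27 + P}$ ($n{\left(P \right)} = \frac{80 + 0}{P + 27} = \frac{80}{27 + P}$)
$\frac{17315 - \left(\frac{153}{11315} + \frac{7781}{7391}\right)}{H{\left(-83,114 \right)} + n{\left(217 \right)}} = \frac{17315 - \left(\frac{153}{11315} + \frac{7781}{7391}\right)}{0 + \frac{80}{27 + 217}} = \frac{17315 - \frac{89172838}{83629165}}{0 + \frac{80}{244}} = \frac{17315 - \frac{89172838}{83629165}}{0 + 80 \cdot \frac{1}{244}} = \frac{17315 - \frac{89172838}{83629165}}{0 + \frac{20}{61}} = \frac{1447949819137}{83629165 \cdot \frac{20}{61}} = \frac{1447949819137}{83629165} \cdot \frac{61}{20} = \frac{88324938967357}{1672583300}$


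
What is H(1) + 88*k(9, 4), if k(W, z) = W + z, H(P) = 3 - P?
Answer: 1146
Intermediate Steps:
H(1) + 88*k(9, 4) = (3 - 1*1) + 88*(9 + 4) = (3 - 1) + 88*13 = 2 + 1144 = 1146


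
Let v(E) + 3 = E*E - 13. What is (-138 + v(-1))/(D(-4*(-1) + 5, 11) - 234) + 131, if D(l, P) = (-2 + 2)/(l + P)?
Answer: 3423/26 ≈ 131.65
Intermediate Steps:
D(l, P) = 0 (D(l, P) = 0/(P + l) = 0)
v(E) = -16 + E² (v(E) = -3 + (E*E - 13) = -3 + (E² - 13) = -3 + (-13 + E²) = -16 + E²)
(-138 + v(-1))/(D(-4*(-1) + 5, 11) - 234) + 131 = (-138 + (-16 + (-1)²))/(0 - 234) + 131 = (-138 + (-16 + 1))/(-234) + 131 = (-138 - 15)*(-1/234) + 131 = -153*(-1/234) + 131 = 17/26 + 131 = 3423/26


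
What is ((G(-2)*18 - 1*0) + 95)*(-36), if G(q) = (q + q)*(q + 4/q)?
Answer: -13788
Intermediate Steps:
G(q) = 2*q*(q + 4/q) (G(q) = (2*q)*(q + 4/q) = 2*q*(q + 4/q))
((G(-2)*18 - 1*0) + 95)*(-36) = (((8 + 2*(-2)²)*18 - 1*0) + 95)*(-36) = (((8 + 2*4)*18 + 0) + 95)*(-36) = (((8 + 8)*18 + 0) + 95)*(-36) = ((16*18 + 0) + 95)*(-36) = ((288 + 0) + 95)*(-36) = (288 + 95)*(-36) = 383*(-36) = -13788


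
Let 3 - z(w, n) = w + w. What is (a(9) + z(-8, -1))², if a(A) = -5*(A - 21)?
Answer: 6241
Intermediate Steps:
a(A) = 105 - 5*A (a(A) = -5*(-21 + A) = 105 - 5*A)
z(w, n) = 3 - 2*w (z(w, n) = 3 - (w + w) = 3 - 2*w)
(a(9) + z(-8, -1))² = ((105 - 5*9) + (3 - 2*(-8)))² = ((105 - 45) + (3 + 16))² = (60 + 19)² = 79² = 6241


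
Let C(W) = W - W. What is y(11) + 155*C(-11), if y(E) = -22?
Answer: -22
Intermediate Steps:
C(W) = 0
y(11) + 155*C(-11) = -22 + 155*0 = -22 + 0 = -22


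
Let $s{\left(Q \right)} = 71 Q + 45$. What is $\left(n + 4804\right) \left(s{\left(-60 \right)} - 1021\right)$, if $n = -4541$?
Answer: $-1377068$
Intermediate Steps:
$s{\left(Q \right)} = 45 + 71 Q$
$\left(n + 4804\right) \left(s{\left(-60 \right)} - 1021\right) = \left(-4541 + 4804\right) \left(\left(45 + 71 \left(-60\right)\right) - 1021\right) = 263 \left(\left(45 - 4260\right) - 1021\right) = 263 \left(-4215 - 1021\right) = 263 \left(-5236\right) = -1377068$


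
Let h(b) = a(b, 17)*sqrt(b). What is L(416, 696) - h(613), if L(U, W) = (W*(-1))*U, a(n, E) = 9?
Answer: -289536 - 9*sqrt(613) ≈ -2.8976e+5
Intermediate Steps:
h(b) = 9*sqrt(b)
L(U, W) = -U*W (L(U, W) = (-W)*U = -U*W)
L(416, 696) - h(613) = -1*416*696 - 9*sqrt(613) = -289536 - 9*sqrt(613)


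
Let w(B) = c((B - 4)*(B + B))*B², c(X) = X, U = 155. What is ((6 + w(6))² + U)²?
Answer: 573132273025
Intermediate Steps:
w(B) = 2*B³*(-4 + B) (w(B) = ((B - 4)*(B + B))*B² = ((-4 + B)*(2*B))*B² = (2*B*(-4 + B))*B² = 2*B³*(-4 + B))
((6 + w(6))² + U)² = ((6 + 2*6³*(-4 + 6))² + 155)² = ((6 + 2*216*2)² + 155)² = ((6 + 864)² + 155)² = (870² + 155)² = (756900 + 155)² = 757055² = 573132273025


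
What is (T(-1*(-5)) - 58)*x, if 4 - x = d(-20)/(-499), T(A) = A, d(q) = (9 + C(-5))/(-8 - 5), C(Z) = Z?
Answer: -1375032/6487 ≈ -211.97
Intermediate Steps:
d(q) = -4/13 (d(q) = (9 - 5)/(-8 - 5) = 4/(-13) = 4*(-1/13) = -4/13)
x = 25944/6487 (x = 4 - (-4)/(13*(-499)) = 4 - (-4)*(-1)/(13*499) = 4 - 1*4/6487 = 4 - 4/6487 = 25944/6487 ≈ 3.9994)
(T(-1*(-5)) - 58)*x = (-1*(-5) - 58)*(25944/6487) = (5 - 58)*(25944/6487) = -53*25944/6487 = -1375032/6487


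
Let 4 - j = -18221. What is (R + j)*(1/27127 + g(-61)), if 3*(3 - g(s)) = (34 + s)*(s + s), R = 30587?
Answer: -1449914771968/27127 ≈ -5.3449e+7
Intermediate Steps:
j = 18225 (j = 4 - 1*(-18221) = 4 + 18221 = 18225)
g(s) = 3 - 2*s*(34 + s)/3 (g(s) = 3 - (34 + s)*(s + s)/3 = 3 - (34 + s)*2*s/3 = 3 - 2*s*(34 + s)/3)
(R + j)*(1/27127 + g(-61)) = (30587 + 18225)*(1/27127 + (3 - 68/3*(-61) - ⅔*(-61)²)) = 48812*(1/27127 + (3 + 4148/3 - ⅔*3721)) = 48812*(1/27127 + (3 + 4148/3 - 7442/3)) = 48812*(1/27127 - 1095) = 48812*(-29704064/27127) = -1449914771968/27127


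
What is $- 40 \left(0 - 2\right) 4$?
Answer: $320$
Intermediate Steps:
$- 40 \left(0 - 2\right) 4 = \left(-40\right) \left(-2\right) 4 = 80 \cdot 4 = 320$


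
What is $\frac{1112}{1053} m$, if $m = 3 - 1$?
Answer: $\frac{2224}{1053} \approx 2.1121$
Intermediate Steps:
$m = 2$ ($m = 3 - 1 = 2$)
$\frac{1112}{1053} m = \frac{1112}{1053} \cdot 2 = \frac{2224}{1053}$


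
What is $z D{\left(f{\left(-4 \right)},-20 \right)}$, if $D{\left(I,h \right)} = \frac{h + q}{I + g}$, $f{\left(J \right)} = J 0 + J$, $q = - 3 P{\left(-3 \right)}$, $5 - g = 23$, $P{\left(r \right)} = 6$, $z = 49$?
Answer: $\frac{931}{11} \approx 84.636$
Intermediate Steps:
$g = -18$ ($g = 5 - 23 = -18$)
$q = -18$ ($q = \left(-3\right) 6 = -18$)
$f{\left(J \right)} = J$ ($f{\left(J \right)} = 0 + J = J$)
$D{\left(I,h \right)} = \frac{-18 + h}{-18 + I}$ ($D{\left(I,h \right)} = \frac{h - 18}{I - 18} = \frac{-18 + h}{-18 + I}$)
$z D{\left(f{\left(-4 \right)},-20 \right)} = 49 \frac{-18 - 20}{-18 - 4} = 49 \frac{1}{-22} \left(-38\right) = 49 \left(\left(- \frac{1}{22}\right) \left(-38\right)\right) = 49 \cdot \frac{19}{11} = \frac{931}{11}$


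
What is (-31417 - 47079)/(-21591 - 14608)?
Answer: 78496/36199 ≈ 2.1685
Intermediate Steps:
(-31417 - 47079)/(-21591 - 14608) = -78496/(-36199) = -78496*(-1/36199) = 78496/36199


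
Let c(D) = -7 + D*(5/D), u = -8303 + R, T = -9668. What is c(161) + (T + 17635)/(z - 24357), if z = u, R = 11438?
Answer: -50411/21222 ≈ -2.3754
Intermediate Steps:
u = 3135 (u = -8303 + 11438 = 3135)
z = 3135
c(D) = -2 (c(D) = -7 + 5 = -2)
c(161) + (T + 17635)/(z - 24357) = -2 + (-9668 + 17635)/(3135 - 24357) = -2 + 7967/(-21222) = -2 + 7967*(-1/21222) = -2 - 7967/21222 = -50411/21222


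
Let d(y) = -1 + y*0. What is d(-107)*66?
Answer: -66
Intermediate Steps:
d(y) = -1 (d(y) = -1 + 0 = -1)
d(-107)*66 = -1*66 = -66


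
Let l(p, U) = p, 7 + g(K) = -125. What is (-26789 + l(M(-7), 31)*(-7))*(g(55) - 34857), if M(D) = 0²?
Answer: 937320321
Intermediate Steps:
g(K) = -132 (g(K) = -7 - 125 = -132)
M(D) = 0
(-26789 + l(M(-7), 31)*(-7))*(g(55) - 34857) = (-26789 + 0*(-7))*(-132 - 34857) = (-26789 + 0)*(-34989) = -26789*(-34989) = 937320321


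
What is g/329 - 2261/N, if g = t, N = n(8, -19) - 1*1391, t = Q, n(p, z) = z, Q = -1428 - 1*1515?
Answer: -72463/9870 ≈ -7.3417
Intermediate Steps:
Q = -2943 (Q = -1428 - 1515 = -2943)
t = -2943
N = -1410 (N = -19 - 1*1391 = -19 - 1391 = -1410)
g = -2943
g/329 - 2261/N = -2943/329 - 2261/(-1410) = -2943*1/329 - 2261*(-1/1410) = -2943/329 + 2261/1410 = -72463/9870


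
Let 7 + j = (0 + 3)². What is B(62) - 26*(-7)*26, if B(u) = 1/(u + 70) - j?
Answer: 624361/132 ≈ 4730.0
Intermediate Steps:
j = 2 (j = -7 + (0 + 3)² = -7 + 3² = -7 + 9 = 2)
B(u) = -2 + 1/(70 + u) (B(u) = 1/(u + 70) - 1*2 = 1/(70 + u) - 2 = -2 + 1/(70 + u))
B(62) - 26*(-7)*26 = (-139 - 2*62)/(70 + 62) - 26*(-7)*26 = (-139 - 124)/132 - (-182)*26 = (1/132)*(-263) - 1*(-4732) = -263/132 + 4732 = 624361/132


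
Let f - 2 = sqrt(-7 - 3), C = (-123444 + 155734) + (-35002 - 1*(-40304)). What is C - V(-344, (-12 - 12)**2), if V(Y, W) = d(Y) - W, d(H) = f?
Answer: 38166 - I*sqrt(10) ≈ 38166.0 - 3.1623*I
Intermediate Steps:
C = 37592 (C = 32290 + (-35002 + 40304) = 32290 + 5302 = 37592)
f = 2 + I*sqrt(10) (f = 2 + sqrt(-7 - 3) = 2 + sqrt(-10) = 2 + I*sqrt(10) ≈ 2.0 + 3.1623*I)
d(H) = 2 + I*sqrt(10)
V(Y, W) = 2 - W + I*sqrt(10) (V(Y, W) = (2 + I*sqrt(10)) - W = 2 - W + I*sqrt(10))
C - V(-344, (-12 - 12)**2) = 37592 - (2 - (-12 - 12)**2 + I*sqrt(10)) = 37592 - (2 - 1*(-24)**2 + I*sqrt(10)) = 37592 - (2 - 1*576 + I*sqrt(10)) = 37592 - (2 - 576 + I*sqrt(10)) = 37592 - (-574 + I*sqrt(10)) = 37592 + (574 - I*sqrt(10)) = 38166 - I*sqrt(10)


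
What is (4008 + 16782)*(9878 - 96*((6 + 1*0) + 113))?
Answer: -32141340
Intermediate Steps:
(4008 + 16782)*(9878 - 96*((6 + 1*0) + 113)) = 20790*(9878 - 96*((6 + 0) + 113)) = 20790*(9878 - 96*(6 + 113)) = 20790*(9878 - 96*119) = 20790*(9878 - 11424) = 20790*(-1546) = -32141340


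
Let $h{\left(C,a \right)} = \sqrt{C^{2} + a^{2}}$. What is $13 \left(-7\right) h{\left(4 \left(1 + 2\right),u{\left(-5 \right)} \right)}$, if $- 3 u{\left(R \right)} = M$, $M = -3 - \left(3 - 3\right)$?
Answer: $- 91 \sqrt{145} \approx -1095.8$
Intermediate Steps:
$M = -3$ ($M = -3 - \left(3 - 3\right) = -3 - 0 = -3 + 0 = -3$)
$u{\left(R \right)} = 1$ ($u{\left(R \right)} = \left(- \frac{1}{3}\right) \left(-3\right) = 1$)
$13 \left(-7\right) h{\left(4 \left(1 + 2\right),u{\left(-5 \right)} \right)} = 13 \left(-7\right) \sqrt{\left(4 \left(1 + 2\right)\right)^{2} + 1^{2}} = - 91 \sqrt{\left(4 \cdot 3\right)^{2} + 1} = - 91 \sqrt{12^{2} + 1} = - 91 \sqrt{144 + 1} = - 91 \sqrt{145}$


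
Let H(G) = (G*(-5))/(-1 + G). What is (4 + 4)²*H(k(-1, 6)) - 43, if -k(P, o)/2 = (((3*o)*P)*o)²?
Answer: -8468107/23329 ≈ -362.99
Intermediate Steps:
k(P, o) = -18*P²*o⁴ (k(P, o) = -2*9*P²*o⁴ = -18*P²*o⁴)
H(G) = -5*G/(-1 + G) (H(G) = (-5*G)/(-1 + G) = -5*G/(-1 + G))
(4 + 4)²*H(k(-1, 6)) - 43 = (4 + 4)²*(-5*(-18*(-1)²*6⁴)/(-1 - 18*(-1)²*6⁴)) - 43 = 8²*(-5*(-18*1*1296)/(-1 - 18*1*1296)) - 43 = 64*(-5*(-23328)/(-1 - 23328)) - 43 = 64*(-5*(-23328)/(-23329)) - 43 = 64*(-5*(-23328)*(-1/23329)) - 43 = 64*(-116640/23329) - 43 = -7464960/23329 - 43 = -8468107/23329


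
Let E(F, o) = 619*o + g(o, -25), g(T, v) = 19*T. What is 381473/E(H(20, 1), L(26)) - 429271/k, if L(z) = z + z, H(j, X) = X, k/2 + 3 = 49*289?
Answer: -859926307/234852904 ≈ -3.6616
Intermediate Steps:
k = 28316 (k = -6 + 2*(49*289) = -6 + 2*14161 = -6 + 28322 = 28316)
L(z) = 2*z
E(F, o) = 638*o (E(F, o) = 619*o + 19*o = 638*o)
381473/E(H(20, 1), L(26)) - 429271/k = 381473/((638*(2*26))) - 429271/28316 = 381473/((638*52)) - 429271*1/28316 = 381473/33176 - 429271/28316 = -859926307/234852904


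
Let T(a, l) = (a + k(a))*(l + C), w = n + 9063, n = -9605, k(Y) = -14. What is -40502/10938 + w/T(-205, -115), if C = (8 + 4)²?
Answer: -41883301/11577873 ≈ -3.6175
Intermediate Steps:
w = -542 (w = -9605 + 9063 = -542)
C = 144 (C = 12² = 144)
T(a, l) = (-14 + a)*(144 + l) (T(a, l) = (a - 14)*(l + 144) = (-14 + a)*(144 + l))
-40502/10938 + w/T(-205, -115) = -40502/10938 - 542/(-2016 - 14*(-115) + 144*(-205) - 205*(-115)) = -40502*1/10938 - 542/(-2016 + 1610 - 29520 + 23575) = -20251/5469 - 542/(-6351) = -20251/5469 - 542*(-1/6351) = -20251/5469 + 542/6351 = -41883301/11577873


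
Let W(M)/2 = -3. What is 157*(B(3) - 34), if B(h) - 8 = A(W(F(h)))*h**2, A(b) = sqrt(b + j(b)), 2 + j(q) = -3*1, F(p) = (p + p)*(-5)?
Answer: -4082 + 1413*I*sqrt(11) ≈ -4082.0 + 4686.4*I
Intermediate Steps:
F(p) = -10*p (F(p) = (2*p)*(-5) = -10*p)
j(q) = -5 (j(q) = -2 - 3*1 = -2 - 3 = -5)
W(M) = -6 (W(M) = 2*(-3) = -6)
A(b) = sqrt(-5 + b) (A(b) = sqrt(b - 5) = sqrt(-5 + b))
B(h) = 8 + I*sqrt(11)*h**2 (B(h) = 8 + sqrt(-5 - 6)*h**2 = 8 + sqrt(-11)*h**2 = 8 + (I*sqrt(11))*h**2 = 8 + I*sqrt(11)*h**2)
157*(B(3) - 34) = 157*((8 + I*sqrt(11)*3**2) - 34) = 157*((8 + I*sqrt(11)*9) - 34) = 157*((8 + 9*I*sqrt(11)) - 34) = 157*(-26 + 9*I*sqrt(11)) = -4082 + 1413*I*sqrt(11)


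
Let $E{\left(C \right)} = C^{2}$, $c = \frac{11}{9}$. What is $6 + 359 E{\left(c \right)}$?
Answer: $\frac{43925}{81} \approx 542.28$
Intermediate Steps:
$c = \frac{11}{9}$ ($c = 11 \cdot \frac{1}{9} = \frac{11}{9} \approx 1.2222$)
$6 + 359 E{\left(c \right)} = 6 + 359 \left(\frac{11}{9}\right)^{2} = 6 + 359 \cdot \frac{121}{81} = 6 + \frac{43439}{81} = \frac{43925}{81}$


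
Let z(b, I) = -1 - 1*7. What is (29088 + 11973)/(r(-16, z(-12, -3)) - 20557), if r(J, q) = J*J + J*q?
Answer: -41061/20173 ≈ -2.0354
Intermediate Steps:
z(b, I) = -8 (z(b, I) = -1 - 7 = -8)
r(J, q) = J² + J*q
(29088 + 11973)/(r(-16, z(-12, -3)) - 20557) = (29088 + 11973)/(-16*(-16 - 8) - 20557) = 41061/(-16*(-24) - 20557) = 41061/(384 - 20557) = 41061/(-20173) = 41061*(-1/20173) = -41061/20173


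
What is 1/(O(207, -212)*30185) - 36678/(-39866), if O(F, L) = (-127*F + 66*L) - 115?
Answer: 22361719415207/24305368531580 ≈ 0.92003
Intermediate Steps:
O(F, L) = -115 - 127*F + 66*L
1/(O(207, -212)*30185) - 36678/(-39866) = 1/(-115 - 127*207 + 66*(-212)*30185) - 36678/(-39866) = (1/30185)/(-115 - 26289 - 13992) - 36678*(-1/39866) = (1/30185)/(-40396) + 18339/19933 = -1/40396*1/30185 + 18339/19933 = -1/1219353260 + 18339/19933 = 22361719415207/24305368531580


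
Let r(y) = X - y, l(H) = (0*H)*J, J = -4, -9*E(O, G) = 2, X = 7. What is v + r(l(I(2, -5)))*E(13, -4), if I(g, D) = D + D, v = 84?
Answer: 742/9 ≈ 82.444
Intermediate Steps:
E(O, G) = -2/9 (E(O, G) = -⅑*2 = -2/9)
I(g, D) = 2*D
l(H) = 0 (l(H) = (0*H)*(-4) = 0*(-4) = 0)
r(y) = 7 - y
v + r(l(I(2, -5)))*E(13, -4) = 84 + (7 - 1*0)*(-2/9) = 84 + (7 + 0)*(-2/9) = 84 + 7*(-2/9) = 84 - 14/9 = 742/9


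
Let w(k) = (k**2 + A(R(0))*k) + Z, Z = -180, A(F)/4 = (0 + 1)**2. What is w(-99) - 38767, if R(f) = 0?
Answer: -29542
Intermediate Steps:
A(F) = 4 (A(F) = 4*(0 + 1)**2 = 4*1**2 = 4*1 = 4)
w(k) = -180 + k**2 + 4*k (w(k) = (k**2 + 4*k) - 180 = -180 + k**2 + 4*k)
w(-99) - 38767 = (-180 + (-99)**2 + 4*(-99)) - 38767 = (-180 + 9801 - 396) - 38767 = 9225 - 38767 = -29542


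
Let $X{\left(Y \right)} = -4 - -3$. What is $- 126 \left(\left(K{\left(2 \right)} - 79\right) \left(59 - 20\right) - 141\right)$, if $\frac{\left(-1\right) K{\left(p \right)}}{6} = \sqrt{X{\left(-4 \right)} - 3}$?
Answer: $405972 + 58968 i \approx 4.0597 \cdot 10^{5} + 58968.0 i$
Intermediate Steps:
$X{\left(Y \right)} = -1$ ($X{\left(Y \right)} = -4 + 3 = -1$)
$K{\left(p \right)} = - 12 i$ ($K{\left(p \right)} = - 6 \sqrt{-1 - 3} = - 6 \sqrt{-4} = - 6 \cdot 2 i = - 12 i$)
$- 126 \left(\left(K{\left(2 \right)} - 79\right) \left(59 - 20\right) - 141\right) = - 126 \left(\left(- 12 i - 79\right) \left(59 - 20\right) - 141\right) = - 126 \left(\left(-79 - 12 i\right) 39 - 141\right) = - 126 \left(\left(-3081 - 468 i\right) - 141\right) = - 126 \left(-3222 - 468 i\right) = 405972 + 58968 i$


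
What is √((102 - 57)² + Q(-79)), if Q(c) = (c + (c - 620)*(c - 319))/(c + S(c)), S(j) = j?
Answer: √6608666/158 ≈ 16.270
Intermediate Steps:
Q(c) = (c + (-620 + c)*(-319 + c))/(2*c) (Q(c) = (c + (c - 620)*(c - 319))/(c + c) = (c + (-620 + c)*(-319 + c))/((2*c)) = (c + (-620 + c)*(-319 + c))*(1/(2*c)) = (c + (-620 + c)*(-319 + c))/(2*c))
√((102 - 57)² + Q(-79)) = √((102 - 57)² + (-469 + (½)*(-79) + 98890/(-79))) = √(45² + (-469 - 79/2 + 98890*(-1/79))) = √(2025 + (-469 - 79/2 - 98890/79)) = √(2025 - 278123/158) = √(41827/158) = √6608666/158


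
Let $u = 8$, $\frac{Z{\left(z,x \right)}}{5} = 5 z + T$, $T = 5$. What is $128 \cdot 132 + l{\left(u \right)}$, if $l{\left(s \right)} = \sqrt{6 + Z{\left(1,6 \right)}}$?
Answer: $16896 + 2 \sqrt{14} \approx 16903.0$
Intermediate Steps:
$Z{\left(z,x \right)} = 25 + 25 z$ ($Z{\left(z,x \right)} = 5 \left(5 z + 5\right) = 5 \left(5 + 5 z\right) = 25 + 25 z$)
$l{\left(s \right)} = 2 \sqrt{14}$ ($l{\left(s \right)} = \sqrt{6 + \left(25 + 25 \cdot 1\right)} = \sqrt{6 + \left(25 + 25\right)} = \sqrt{6 + 50} = \sqrt{56} = 2 \sqrt{14}$)
$128 \cdot 132 + l{\left(u \right)} = 128 \cdot 132 + 2 \sqrt{14} = 16896 + 2 \sqrt{14}$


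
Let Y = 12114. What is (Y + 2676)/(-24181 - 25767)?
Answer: -7395/24974 ≈ -0.29611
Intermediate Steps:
(Y + 2676)/(-24181 - 25767) = (12114 + 2676)/(-24181 - 25767) = 14790/(-49948) = 14790*(-1/49948) = -7395/24974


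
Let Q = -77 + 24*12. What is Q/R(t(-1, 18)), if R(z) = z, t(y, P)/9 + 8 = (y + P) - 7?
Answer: 211/18 ≈ 11.722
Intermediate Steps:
t(y, P) = -135 + 9*P + 9*y (t(y, P) = -72 + 9*((y + P) - 7) = -72 + 9*((P + y) - 7) = -72 + 9*(-7 + P + y) = -72 + (-63 + 9*P + 9*y) = -135 + 9*P + 9*y)
Q = 211 (Q = -77 + 288 = 211)
Q/R(t(-1, 18)) = 211/(-135 + 9*18 + 9*(-1)) = 211/(-135 + 162 - 9) = 211/18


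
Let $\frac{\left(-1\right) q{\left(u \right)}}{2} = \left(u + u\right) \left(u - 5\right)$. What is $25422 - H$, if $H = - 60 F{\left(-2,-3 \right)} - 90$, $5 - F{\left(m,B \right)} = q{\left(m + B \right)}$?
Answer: $37812$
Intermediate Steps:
$q{\left(u \right)} = - 4 u \left(-5 + u\right)$ ($q{\left(u \right)} = - 2 \left(u + u\right) \left(u - 5\right) = - 2 \cdot 2 u \left(-5 + u\right) = - 4 u \left(-5 + u\right)$)
$F{\left(m,B \right)} = 5 - 4 \left(B + m\right) \left(5 - B - m\right)$ ($F{\left(m,B \right)} = 5 - 4 \left(m + B\right) \left(5 - \left(m + B\right)\right) = 5 - 4 \left(B + m\right) \left(5 - \left(B + m\right)\right) = 5 - 4 \left(B + m\right) \left(5 - B - m\right)$)
$H = -12390$ ($H = - 60 \left(5 + 4 \left(-3 - 2\right) \left(-5 - 3 - 2\right)\right) - 90 = - 60 \left(5 + 4 \left(-5\right) \left(-10\right)\right) - 90 = - 60 \left(5 + 200\right) - 90 = \left(-60\right) 205 - 90 = -12300 - 90 = -12390$)
$25422 - H = 25422 - -12390 = 25422 + 12390 = 37812$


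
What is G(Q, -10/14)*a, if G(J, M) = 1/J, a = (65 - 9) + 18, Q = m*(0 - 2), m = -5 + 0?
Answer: 37/5 ≈ 7.4000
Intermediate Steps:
m = -5
Q = 10 (Q = -5*(0 - 2) = -5*(-2) = 10)
a = 74 (a = 56 + 18 = 74)
G(Q, -10/14)*a = 74/10 = (1/10)*74 = 37/5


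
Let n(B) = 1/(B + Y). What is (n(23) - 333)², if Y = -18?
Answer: 2768896/25 ≈ 1.1076e+5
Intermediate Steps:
n(B) = 1/(-18 + B) (n(B) = 1/(B - 18) = 1/(-18 + B))
(n(23) - 333)² = (1/(-18 + 23) - 333)² = (1/5 - 333)² = (⅕ - 333)² = (-1664/5)² = 2768896/25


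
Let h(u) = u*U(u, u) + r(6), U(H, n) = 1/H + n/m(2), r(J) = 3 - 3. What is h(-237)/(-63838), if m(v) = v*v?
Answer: -56173/255352 ≈ -0.21998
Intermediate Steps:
m(v) = v²
r(J) = 0
U(H, n) = 1/H + n/4 (U(H, n) = 1/H + n/(2²) = 1/H + n/4)
h(u) = u*(1/u + u/4) (h(u) = u*(1/u + u/4) + 0 = u*(1/u + u/4))
h(-237)/(-63838) = (1 + (¼)*(-237)²)/(-63838) = (1 + (¼)*56169)*(-1/63838) = (1 + 56169/4)*(-1/63838) = (56173/4)*(-1/63838) = -56173/255352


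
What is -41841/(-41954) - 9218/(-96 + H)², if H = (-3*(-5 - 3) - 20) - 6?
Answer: 1888624/50365777 ≈ 0.037498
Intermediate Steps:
H = -2 (H = (-3*(-8) - 20) - 6 = (24 - 20) - 6 = 4 - 6 = -2)
-41841/(-41954) - 9218/(-96 + H)² = -41841/(-41954) - 9218/(-96 - 2)² = -41841*(-1/41954) - 9218/((-98)²) = 41841/41954 - 9218/9604 = 41841/41954 - 9218*1/9604 = 41841/41954 - 4609/4802 = 1888624/50365777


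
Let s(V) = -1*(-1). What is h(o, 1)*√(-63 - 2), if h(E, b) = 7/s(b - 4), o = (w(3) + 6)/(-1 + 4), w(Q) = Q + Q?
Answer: 7*I*√65 ≈ 56.436*I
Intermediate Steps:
w(Q) = 2*Q
s(V) = 1
o = 4 (o = (2*3 + 6)/(-1 + 4) = (6 + 6)/3 = 12*(⅓) = 4)
h(E, b) = 7 (h(E, b) = 7/1 = 7*1 = 7)
h(o, 1)*√(-63 - 2) = 7*√(-63 - 2) = 7*√(-65) = 7*(I*√65) = 7*I*√65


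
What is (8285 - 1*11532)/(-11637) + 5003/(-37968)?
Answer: 21687395/147277872 ≈ 0.14725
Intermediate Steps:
(8285 - 1*11532)/(-11637) + 5003/(-37968) = (8285 - 11532)*(-1/11637) + 5003*(-1/37968) = -3247*(-1/11637) - 5003/37968 = 3247/11637 - 5003/37968 = 21687395/147277872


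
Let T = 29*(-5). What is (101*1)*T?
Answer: -14645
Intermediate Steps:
T = -145
(101*1)*T = (101*1)*(-145) = 101*(-145) = -14645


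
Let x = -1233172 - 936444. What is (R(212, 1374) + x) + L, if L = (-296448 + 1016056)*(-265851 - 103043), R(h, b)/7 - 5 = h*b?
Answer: -265459204117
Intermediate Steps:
x = -2169616
R(h, b) = 35 + 7*b*h (R(h, b) = 35 + 7*(h*b) = 35 + 7*(b*h) = 35 + 7*b*h)
L = -265459073552 (L = 719608*(-368894) = -265459073552)
(R(212, 1374) + x) + L = ((35 + 7*1374*212) - 2169616) - 265459073552 = ((35 + 2039016) - 2169616) - 265459073552 = (2039051 - 2169616) - 265459073552 = -130565 - 265459073552 = -265459204117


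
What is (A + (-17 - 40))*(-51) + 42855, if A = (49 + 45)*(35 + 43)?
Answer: -328170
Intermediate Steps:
A = 7332 (A = 94*78 = 7332)
(A + (-17 - 40))*(-51) + 42855 = (7332 + (-17 - 40))*(-51) + 42855 = (7332 - 57)*(-51) + 42855 = 7275*(-51) + 42855 = -371025 + 42855 = -328170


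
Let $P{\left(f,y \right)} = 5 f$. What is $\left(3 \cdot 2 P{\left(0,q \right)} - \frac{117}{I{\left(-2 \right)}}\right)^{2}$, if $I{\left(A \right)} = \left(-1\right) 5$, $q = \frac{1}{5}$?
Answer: $\frac{13689}{25} \approx 547.56$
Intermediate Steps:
$q = \frac{1}{5} \approx 0.2$
$I{\left(A \right)} = -5$
$\left(3 \cdot 2 P{\left(0,q \right)} - \frac{117}{I{\left(-2 \right)}}\right)^{2} = \left(3 \cdot 2 \cdot 5 \cdot 0 - \frac{117}{-5}\right)^{2} = \left(6 \cdot 0 - - \frac{117}{5}\right)^{2} = \left(0 + \frac{117}{5}\right)^{2} = \left(\frac{117}{5}\right)^{2} = \frac{13689}{25}$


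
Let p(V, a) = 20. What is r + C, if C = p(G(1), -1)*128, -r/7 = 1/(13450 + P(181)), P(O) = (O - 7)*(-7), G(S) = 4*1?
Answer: 31313913/12232 ≈ 2560.0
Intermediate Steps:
G(S) = 4
P(O) = 49 - 7*O (P(O) = (-7 + O)*(-7) = 49 - 7*O)
r = -7/12232 (r = -7/(13450 + (49 - 7*181)) = -7/(13450 + (49 - 1267)) = -7/(13450 - 1218) = -7/12232 ≈ -0.00057227)
C = 2560 (C = 20*128 = 2560)
r + C = -7/12232 + 2560 = 31313913/12232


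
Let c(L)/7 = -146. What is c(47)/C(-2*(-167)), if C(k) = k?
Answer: -511/167 ≈ -3.0599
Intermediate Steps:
c(L) = -1022 (c(L) = 7*(-146) = -1022)
c(47)/C(-2*(-167)) = -1022/((-2*(-167))) = -1022/334 = -1022*1/334 = -511/167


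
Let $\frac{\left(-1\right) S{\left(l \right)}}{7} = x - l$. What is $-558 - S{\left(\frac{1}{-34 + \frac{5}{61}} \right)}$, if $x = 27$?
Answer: $- \frac{763034}{2069} \approx -368.79$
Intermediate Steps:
$S{\left(l \right)} = -189 + 7 l$ ($S{\left(l \right)} = - 7 \left(27 - l\right) = -189 + 7 l$)
$-558 - S{\left(\frac{1}{-34 + \frac{5}{61}} \right)} = -558 - \left(-189 + \frac{7}{-34 + \frac{5}{61}}\right) = -558 - \left(-189 + \frac{7}{- \frac{2069}{61}}\right) = -558 - \left(-189 + 7 \left(- \frac{61}{2069}\right)\right) = -558 - \left(-189 - \frac{427}{2069}\right) = -558 - - \frac{391468}{2069} = -558 + \frac{391468}{2069} = - \frac{763034}{2069}$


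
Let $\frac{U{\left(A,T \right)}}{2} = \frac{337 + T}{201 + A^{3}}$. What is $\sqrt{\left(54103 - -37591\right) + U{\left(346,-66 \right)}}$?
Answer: $\frac{2 \sqrt{39331610966588313835}}{41421937} \approx 302.81$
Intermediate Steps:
$U{\left(A,T \right)} = \frac{2 \left(337 + T\right)}{201 + A^{3}}$ ($U{\left(A,T \right)} = 2 \frac{337 + T}{201 + A^{3}} = \frac{2 \left(337 + T\right)}{201 + A^{3}}$)
$\sqrt{\left(54103 - -37591\right) + U{\left(346,-66 \right)}} = \sqrt{\left(54103 - -37591\right) + \frac{2 \left(337 - 66\right)}{201 + 346^{3}}} = \sqrt{\left(54103 + 37591\right) + 2 \frac{1}{201 + 41421736} \cdot 271} = \sqrt{91694 + 2 \cdot \frac{1}{41421937} \cdot 271} = \sqrt{91694 + \frac{542}{41421937}} = \sqrt{\frac{3798143091820}{41421937}} = \frac{2 \sqrt{39331610966588313835}}{41421937}$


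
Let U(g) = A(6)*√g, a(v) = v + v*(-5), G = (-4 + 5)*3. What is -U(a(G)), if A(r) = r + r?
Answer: -24*I*√3 ≈ -41.569*I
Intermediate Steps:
G = 3 (G = 1*3 = 3)
A(r) = 2*r
a(v) = -4*v (a(v) = v - 5*v = -4*v)
U(g) = 12*√g (U(g) = (2*6)*√g = 12*√g)
-U(a(G)) = -12*√(-4*3) = -12*√(-12) = -12*2*I*√3 = -24*I*√3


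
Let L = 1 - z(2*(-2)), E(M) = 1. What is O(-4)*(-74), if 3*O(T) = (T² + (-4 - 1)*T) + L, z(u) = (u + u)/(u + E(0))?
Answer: -7622/9 ≈ -846.89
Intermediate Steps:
z(u) = 2*u/(1 + u) (z(u) = (u + u)/(u + 1) = (2*u)/(1 + u) = 2*u/(1 + u))
L = -5/3 (L = 1 - 2*2*(-2)/(1 + 2*(-2)) = 1 - 2*(-4)/(1 - 4) = 1 - 2*(-4)/(-3) = 1 - 2*(-4)*(-1)/3 = 1 - 1*8/3 = 1 - 8/3 = -5/3 ≈ -1.6667)
O(T) = -5/9 - 5*T/3 + T²/3 (O(T) = ((T² + (-4 - 1)*T) - 5/3)/3 = ((T² - 5*T) - 5/3)/3 = (-5/3 + T² - 5*T)/3 = -5/9 - 5*T/3 + T²/3)
O(-4)*(-74) = (-5/9 - 5/3*(-4) + (⅓)*(-4)²)*(-74) = (-5/9 + 20/3 + (⅓)*16)*(-74) = (-5/9 + 20/3 + 16/3)*(-74) = (103/9)*(-74) = -7622/9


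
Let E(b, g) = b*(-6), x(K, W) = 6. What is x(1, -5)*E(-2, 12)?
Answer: 72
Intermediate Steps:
E(b, g) = -6*b
x(1, -5)*E(-2, 12) = 6*(-6*(-2)) = 6*12 = 72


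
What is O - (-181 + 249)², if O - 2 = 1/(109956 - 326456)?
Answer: -1000663001/216500 ≈ -4622.0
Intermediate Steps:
O = 432999/216500 (O = 2 + 1/(109956 - 326456) = 2 + 1/(-216500) = 2 - 1/216500 = 432999/216500 ≈ 2.0000)
O - (-181 + 249)² = 432999/216500 - (-181 + 249)² = 432999/216500 - 1*68² = 432999/216500 - 1*4624 = 432999/216500 - 4624 = -1000663001/216500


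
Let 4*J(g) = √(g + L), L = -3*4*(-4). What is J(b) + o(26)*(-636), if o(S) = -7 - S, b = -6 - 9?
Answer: 20988 + √33/4 ≈ 20989.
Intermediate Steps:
b = -15
L = 48 (L = -12*(-4) = 48)
J(g) = √(48 + g)/4 (J(g) = √(g + 48)/4 = √(48 + g)/4)
J(b) + o(26)*(-636) = √(48 - 15)/4 + (-7 - 1*26)*(-636) = √33/4 + (-7 - 26)*(-636) = √33/4 - 33*(-636) = √33/4 + 20988 = 20988 + √33/4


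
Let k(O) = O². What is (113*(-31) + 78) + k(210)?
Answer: 40675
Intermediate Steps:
(113*(-31) + 78) + k(210) = (113*(-31) + 78) + 210² = (-3503 + 78) + 44100 = -3425 + 44100 = 40675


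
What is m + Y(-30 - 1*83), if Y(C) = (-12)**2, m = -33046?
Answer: -32902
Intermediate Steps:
Y(C) = 144
m + Y(-30 - 1*83) = -33046 + 144 = -32902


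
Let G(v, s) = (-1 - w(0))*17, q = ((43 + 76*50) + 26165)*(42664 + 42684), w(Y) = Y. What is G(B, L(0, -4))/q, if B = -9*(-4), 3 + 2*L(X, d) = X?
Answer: -17/2561122784 ≈ -6.6377e-9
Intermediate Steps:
L(X, d) = -3/2 + X/2
q = 2561122784 (q = ((43 + 3800) + 26165)*85348 = (3843 + 26165)*85348 = 30008*85348 = 2561122784)
B = 36
G(v, s) = -17 (G(v, s) = (-1 - 1*0)*17 = (-1 + 0)*17 = -1*17 = -17)
G(B, L(0, -4))/q = -17/2561122784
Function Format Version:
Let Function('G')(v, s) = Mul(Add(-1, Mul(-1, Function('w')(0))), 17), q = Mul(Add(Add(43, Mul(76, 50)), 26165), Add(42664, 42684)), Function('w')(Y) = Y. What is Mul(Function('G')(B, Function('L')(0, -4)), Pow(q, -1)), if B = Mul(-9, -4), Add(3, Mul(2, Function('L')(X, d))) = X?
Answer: Rational(-17, 2561122784) ≈ -6.6377e-9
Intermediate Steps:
Function('L')(X, d) = Add(Rational(-3, 2), Mul(Rational(1, 2), X))
q = 2561122784 (q = Mul(Add(Add(43, 3800), 26165), 85348) = Mul(Add(3843, 26165), 85348) = Mul(30008, 85348) = 2561122784)
B = 36
Function('G')(v, s) = -17 (Function('G')(v, s) = Mul(Add(-1, Mul(-1, 0)), 17) = Mul(Add(-1, 0), 17) = Mul(-1, 17) = -17)
Mul(Function('G')(B, Function('L')(0, -4)), Pow(q, -1)) = Mul(-17, Pow(2561122784, -1)) = Mul(-17, Rational(1, 2561122784)) = Rational(-17, 2561122784)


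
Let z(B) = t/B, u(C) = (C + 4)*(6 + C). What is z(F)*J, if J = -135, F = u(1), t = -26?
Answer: 702/7 ≈ 100.29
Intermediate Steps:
u(C) = (4 + C)*(6 + C)
F = 35 (F = 24 + 1² + 10*1 = 24 + 1 + 10 = 35)
z(B) = -26/B
z(F)*J = -26/35*(-135) = 702/7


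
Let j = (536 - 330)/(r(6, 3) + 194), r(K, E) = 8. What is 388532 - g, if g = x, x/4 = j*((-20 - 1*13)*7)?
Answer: 39336904/101 ≈ 3.8947e+5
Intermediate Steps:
j = 103/101 (j = (536 - 330)/(8 + 194) = 206/202 = 206*(1/202) = 103/101 ≈ 1.0198)
x = -95172/101 (x = 4*(103*((-20 - 1*13)*7)/101) = 4*(103*((-20 - 13)*7)/101) = 4*(103*(-33*7)/101) = 4*((103/101)*(-231)) = 4*(-23793/101) = -95172/101 ≈ -942.30)
g = -95172/101 ≈ -942.30
388532 - g = 388532 - 1*(-95172/101) = 388532 + 95172/101 = 39336904/101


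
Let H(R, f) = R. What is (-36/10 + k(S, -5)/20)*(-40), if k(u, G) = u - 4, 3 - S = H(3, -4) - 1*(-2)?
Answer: 156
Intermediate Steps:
S = -2 (S = 3 - (3 - 1*(-2)) = 3 - (3 + 2) = 3 - 1*5 = 3 - 5 = -2)
k(u, G) = -4 + u
(-36/10 + k(S, -5)/20)*(-40) = (-36/10 + (-4 - 2)/20)*(-40) = (-36*⅒ - 6*1/20)*(-40) = (-18/5 - 3/10)*(-40) = -39/10*(-40) = 156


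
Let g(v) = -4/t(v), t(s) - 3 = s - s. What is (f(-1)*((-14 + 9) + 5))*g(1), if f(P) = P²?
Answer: 0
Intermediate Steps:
t(s) = 3 (t(s) = 3 + (s - s) = 3 + 0 = 3)
g(v) = -4/3
(f(-1)*((-14 + 9) + 5))*g(1) = ((-1)²*((-14 + 9) + 5))*(-4/3) = (1*(-5 + 5))*(-4/3) = (1*0)*(-4/3) = 0*(-4/3) = 0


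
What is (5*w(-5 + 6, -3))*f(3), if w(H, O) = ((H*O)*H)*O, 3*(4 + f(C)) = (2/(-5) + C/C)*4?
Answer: -144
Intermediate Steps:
f(C) = -16/5 (f(C) = -4 + ((2/(-5) + C/C)*4)/3 = -4 + ((2*(-⅕) + 1)*4)/3 = -4 + ((-⅖ + 1)*4)/3 = -4 + ((⅗)*4)/3 = -4 + (⅓)*(12/5) = -4 + ⅘ = -16/5)
w(H, O) = H²*O² (w(H, O) = (O*H²)*O = H²*O²)
(5*w(-5 + 6, -3))*f(3) = (5*((-5 + 6)²*(-3)²))*(-16/5) = (5*(1²*9))*(-16/5) = (5*(1*9))*(-16/5) = (5*9)*(-16/5) = 45*(-16/5) = -144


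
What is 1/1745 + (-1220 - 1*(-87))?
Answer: -1977084/1745 ≈ -1133.0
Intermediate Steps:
1/1745 + (-1220 - 1*(-87)) = 1/1745 + (-1220 + 87) = 1/1745 - 1133 = -1977084/1745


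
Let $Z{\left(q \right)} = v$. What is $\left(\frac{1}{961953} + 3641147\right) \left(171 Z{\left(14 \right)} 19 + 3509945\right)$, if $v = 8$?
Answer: $\frac{12385016357831666204}{961953} \approx 1.2875 \cdot 10^{13}$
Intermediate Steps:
$Z{\left(q \right)} = 8$
$\left(\frac{1}{961953} + 3641147\right) \left(171 Z{\left(14 \right)} 19 + 3509945\right) = \left(\frac{1}{961953} + 3641147\right) \left(171 \cdot 8 \cdot 19 + 3509945\right) = \left(\frac{1}{961953} + 3641147\right) \left(1368 \cdot 19 + 3509945\right) = \frac{3502612280092 \left(25992 + 3509945\right)}{961953} = \frac{3502612280092}{961953} \cdot 3535937 = \frac{12385016357831666204}{961953}$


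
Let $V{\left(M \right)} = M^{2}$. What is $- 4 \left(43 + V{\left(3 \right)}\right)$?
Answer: $-208$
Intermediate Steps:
$- 4 \left(43 + V{\left(3 \right)}\right) = - 4 \left(43 + 3^{2}\right) = - 4 \left(43 + 9\right) = \left(-4\right) 52 = -208$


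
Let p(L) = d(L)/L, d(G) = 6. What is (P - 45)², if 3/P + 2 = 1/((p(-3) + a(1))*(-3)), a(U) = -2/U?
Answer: 1147041/529 ≈ 2168.3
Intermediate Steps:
p(L) = 6/L
P = -36/23 (P = 3/(-2 + 1/((6/(-3) - 2/1)*(-3))) = 3/(-2 + 1/((6*(-⅓) - 2*1)*(-3))) = 3/(-2 + 1/((-2 - 2)*(-3))) = 3/(-2 + 1/(-4*(-3))) = 3/(-2 + 1/12) = 3/(-23/12) = 3*(-12/23) = -36/23 ≈ -1.5652)
(P - 45)² = (-36/23 - 45)² = (-1071/23)² = 1147041/529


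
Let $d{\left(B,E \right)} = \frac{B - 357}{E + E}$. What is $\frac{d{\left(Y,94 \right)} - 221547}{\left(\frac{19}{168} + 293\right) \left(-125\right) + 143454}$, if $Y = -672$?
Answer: $- \frac{1749378330}{843410159} \approx -2.0742$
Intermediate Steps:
$d{\left(B,E \right)} = \frac{-357 + B}{2 E}$
$\frac{d{\left(Y,94 \right)} - 221547}{\left(\frac{19}{168} + 293\right) \left(-125\right) + 143454} = \frac{\frac{-357 - 672}{2 \cdot 94} - 221547}{\left(\frac{19}{168} + 293\right) \left(-125\right) + 143454} = \frac{\frac{1}{2} \cdot \frac{1}{94} \left(-1029\right) - 221547}{\left(19 \cdot \frac{1}{168} + 293\right) \left(-125\right) + 143454} = \frac{- \frac{1029}{188} - 221547}{\left(\frac{19}{168} + 293\right) \left(-125\right) + 143454} = - \frac{41651865}{188 \left(\frac{49243}{168} \left(-125\right) + 143454\right)} = - \frac{41651865}{188 \left(- \frac{6155375}{168} + 143454\right)} = - \frac{41651865}{188 \cdot \frac{17944897}{168}} = \left(- \frac{41651865}{188}\right) \frac{168}{17944897} = - \frac{1749378330}{843410159}$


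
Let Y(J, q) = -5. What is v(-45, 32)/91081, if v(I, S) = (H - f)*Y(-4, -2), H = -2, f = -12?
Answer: -50/91081 ≈ -0.00054896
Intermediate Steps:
v(I, S) = -50 (v(I, S) = (-2 - 1*(-12))*(-5) = (-2 + 12)*(-5) = 10*(-5) = -50)
v(-45, 32)/91081 = -50/91081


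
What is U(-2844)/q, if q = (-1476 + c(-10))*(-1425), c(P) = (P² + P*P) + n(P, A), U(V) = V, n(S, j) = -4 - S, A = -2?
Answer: -474/301625 ≈ -0.0015715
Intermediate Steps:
c(P) = -4 - P + 2*P² (c(P) = (P² + P*P) + (-4 - P) = (P² + P²) + (-4 - P) = 2*P² + (-4 - P) = -4 - P + 2*P²)
q = 1809750 (q = (-1476 + (-4 - 1*(-10) + 2*(-10)²))*(-1425) = (-1476 + (-4 + 10 + 2*100))*(-1425) = (-1476 + (-4 + 10 + 200))*(-1425) = (-1476 + 206)*(-1425) = -1270*(-1425) = 1809750)
U(-2844)/q = -2844/1809750 = -2844*1/1809750 = -474/301625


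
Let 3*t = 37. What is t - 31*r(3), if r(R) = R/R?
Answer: -56/3 ≈ -18.667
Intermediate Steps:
r(R) = 1
t = 37/3 (t = (1/3)*37 = 37/3 ≈ 12.333)
t - 31*r(3) = 37/3 - 31*1 = 37/3 - 31 = -56/3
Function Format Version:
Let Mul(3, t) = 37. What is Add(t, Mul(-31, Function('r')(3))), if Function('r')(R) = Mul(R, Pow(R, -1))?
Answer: Rational(-56, 3) ≈ -18.667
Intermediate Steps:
Function('r')(R) = 1
t = Rational(37, 3) (t = Mul(Rational(1, 3), 37) = Rational(37, 3) ≈ 12.333)
Add(t, Mul(-31, Function('r')(3))) = Add(Rational(37, 3), Mul(-31, 1)) = Add(Rational(37, 3), -31) = Rational(-56, 3)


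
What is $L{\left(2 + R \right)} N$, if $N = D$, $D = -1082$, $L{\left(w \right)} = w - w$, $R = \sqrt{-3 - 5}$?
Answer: $0$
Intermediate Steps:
$R = 2 i \sqrt{2}$ ($R = \sqrt{-8} = 2 i \sqrt{2} \approx 2.8284 i$)
$L{\left(w \right)} = 0$
$N = -1082$
$L{\left(2 + R \right)} N = 0 \left(-1082\right) = 0$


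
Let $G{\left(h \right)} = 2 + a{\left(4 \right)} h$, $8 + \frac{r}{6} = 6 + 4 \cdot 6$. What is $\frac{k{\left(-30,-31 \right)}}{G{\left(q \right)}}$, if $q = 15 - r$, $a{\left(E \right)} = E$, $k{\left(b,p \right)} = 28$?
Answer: $- \frac{14}{233} \approx -0.060086$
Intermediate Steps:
$r = 132$ ($r = -48 + 6 \left(6 + 4 \cdot 6\right) = -48 + 6 \left(6 + 24\right) = -48 + 6 \cdot 30 = -48 + 180 = 132$)
$q = -117$ ($q = 15 - 132 = -117$)
$G{\left(h \right)} = 2 + 4 h$
$\frac{k{\left(-30,-31 \right)}}{G{\left(q \right)}} = \frac{28}{2 + 4 \left(-117\right)} = \frac{28}{2 - 468} = \frac{28}{-466} = 28 \left(- \frac{1}{466}\right) = - \frac{14}{233}$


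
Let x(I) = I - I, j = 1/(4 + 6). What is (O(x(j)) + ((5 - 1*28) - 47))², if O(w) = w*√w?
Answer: 4900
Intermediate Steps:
j = ⅒ (j = 1/10 = ⅒ ≈ 0.10000)
x(I) = 0
O(w) = w^(3/2)
(O(x(j)) + ((5 - 1*28) - 47))² = (0^(3/2) + ((5 - 1*28) - 47))² = (0 + ((5 - 28) - 47))² = (0 + (-23 - 47))² = (0 - 70)² = (-70)² = 4900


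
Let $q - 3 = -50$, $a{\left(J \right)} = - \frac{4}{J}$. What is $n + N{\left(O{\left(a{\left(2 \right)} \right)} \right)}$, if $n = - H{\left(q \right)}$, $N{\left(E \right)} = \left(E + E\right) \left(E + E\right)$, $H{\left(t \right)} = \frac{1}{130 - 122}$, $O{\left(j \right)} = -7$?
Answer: $\frac{1567}{8} \approx 195.88$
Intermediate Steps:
$q = -47$ ($q = 3 - 50 = -47$)
$H{\left(t \right)} = \frac{1}{8}$
$N{\left(E \right)} = 4 E^{2}$ ($N{\left(E \right)} = 2 E 2 E = 4 E^{2}$)
$n = - \frac{1}{8}$ ($n = \left(-1\right) \frac{1}{8} = - \frac{1}{8} \approx -0.125$)
$n + N{\left(O{\left(a{\left(2 \right)} \right)} \right)} = - \frac{1}{8} + 4 \left(-7\right)^{2} = - \frac{1}{8} + 4 \cdot 49 = - \frac{1}{8} + 196 = \frac{1567}{8}$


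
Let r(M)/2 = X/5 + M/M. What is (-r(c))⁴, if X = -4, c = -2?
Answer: 16/625 ≈ 0.025600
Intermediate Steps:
r(M) = ⅖ (r(M) = 2*(-4/5 + M/M) = 2*(-4*⅕ + 1) = 2*(-⅘ + 1) = 2*(⅕) = ⅖)
(-r(c))⁴ = (-1*⅖)⁴ = (-⅖)⁴ = 16/625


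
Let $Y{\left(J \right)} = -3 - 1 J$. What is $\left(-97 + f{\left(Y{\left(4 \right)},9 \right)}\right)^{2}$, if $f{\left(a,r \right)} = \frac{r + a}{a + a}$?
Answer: $\frac{462400}{49} \approx 9436.7$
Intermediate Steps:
$Y{\left(J \right)} = -3 - J$
$f{\left(a,r \right)} = \frac{a + r}{2 a}$
$\left(-97 + f{\left(Y{\left(4 \right)},9 \right)}\right)^{2} = \left(-97 + \frac{\left(-3 - 4\right) + 9}{2 \left(-3 - 4\right)}\right)^{2} = \left(-97 + \frac{-7 + 9}{2 \left(-7\right)}\right)^{2} = \left(-97 + \frac{1}{2} \left(- \frac{1}{7}\right) 2\right)^{2} = \left(-97 - \frac{1}{7}\right)^{2} = \left(- \frac{680}{7}\right)^{2} = \frac{462400}{49}$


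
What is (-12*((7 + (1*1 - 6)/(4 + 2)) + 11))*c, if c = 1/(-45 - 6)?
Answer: 206/51 ≈ 4.0392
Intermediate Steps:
c = -1/51 (c = 1/(-51) = -1/51 ≈ -0.019608)
(-12*((7 + (1*1 - 6)/(4 + 2)) + 11))*c = -12*((7 + (1*1 - 6)/(4 + 2)) + 11)*(-1/51) = -12*((7 + (1 - 6)/6) + 11)*(-1/51) = -12*((7 - 5*1/6) + 11)*(-1/51) = -12*((7 - 5/6) + 11)*(-1/51) = -12*(37/6 + 11)*(-1/51) = -12*103/6*(-1/51) = -206*(-1/51) = 206/51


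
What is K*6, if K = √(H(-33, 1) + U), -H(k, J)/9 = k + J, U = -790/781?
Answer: 6*√175051778/781 ≈ 101.64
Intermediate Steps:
U = -790/781 (U = -790*1/781 = -790/781 ≈ -1.0115)
H(k, J) = -9*J - 9*k (H(k, J) = -9*(k + J) = -9*(J + k) = -9*J - 9*k)
K = √175051778/781 (K = √((-9*1 - 9*(-33)) - 790/781) = √((-9 + 297) - 790/781) = √(288 - 790/781) = √(224138/781) = √175051778/781 ≈ 16.941)
K*6 = (√175051778/781)*6 = 6*√175051778/781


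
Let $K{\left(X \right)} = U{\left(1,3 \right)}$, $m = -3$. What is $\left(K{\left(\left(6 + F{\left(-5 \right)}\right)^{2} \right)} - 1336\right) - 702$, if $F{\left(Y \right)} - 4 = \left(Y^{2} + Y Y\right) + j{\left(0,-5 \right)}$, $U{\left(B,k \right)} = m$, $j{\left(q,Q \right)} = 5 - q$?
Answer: $-2041$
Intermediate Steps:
$U{\left(B,k \right)} = -3$
$F{\left(Y \right)} = 9 + 2 Y^{2}$ ($F{\left(Y \right)} = 4 + \left(\left(Y^{2} + Y Y\right) + \left(5 - 0\right)\right) = 4 + \left(\left(Y^{2} + Y^{2}\right) + \left(5 + 0\right)\right) = 4 + \left(2 Y^{2} + 5\right) = 4 + \left(5 + 2 Y^{2}\right) = 9 + 2 Y^{2}$)
$K{\left(X \right)} = -3$
$\left(K{\left(\left(6 + F{\left(-5 \right)}\right)^{2} \right)} - 1336\right) - 702 = \left(-3 - 1336\right) - 702 = -1339 - 702 = -2041$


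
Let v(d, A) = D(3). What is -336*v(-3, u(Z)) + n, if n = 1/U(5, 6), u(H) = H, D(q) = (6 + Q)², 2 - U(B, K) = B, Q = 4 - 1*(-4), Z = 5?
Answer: -197569/3 ≈ -65856.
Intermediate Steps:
Q = 8 (Q = 4 + 4 = 8)
U(B, K) = 2 - B
D(q) = 196 (D(q) = (6 + 8)² = 14² = 196)
v(d, A) = 196
n = -⅓ (n = 1/(2 - 1*5) = 1/(2 - 5) = 1/(-3) = -⅓ ≈ -0.33333)
-336*v(-3, u(Z)) + n = -336*196 - ⅓ = -65856 - ⅓ = -197569/3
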